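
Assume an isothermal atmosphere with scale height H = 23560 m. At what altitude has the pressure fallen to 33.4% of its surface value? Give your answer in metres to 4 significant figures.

Set P/P₀ = exp(−z/H) = 0.334, so z = −H ln(0.334).
−ln(0.334) = 1.0966; z = 23560 × 1.0966 = 25836 m.

z ≈ 25840 m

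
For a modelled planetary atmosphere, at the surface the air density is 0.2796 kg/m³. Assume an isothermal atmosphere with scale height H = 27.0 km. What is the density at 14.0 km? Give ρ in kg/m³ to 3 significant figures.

In an isothermal atmosphere, density decays like pressure: ρ = ρ₀ exp(−z/H).
z/H = 14000/27000 = 0.51852; exp(−0.51852) = 0.59540.
ρ = 0.2796 × 0.59540 = 0.16647 kg/m³.

ρ ≈ 0.166 kg/m³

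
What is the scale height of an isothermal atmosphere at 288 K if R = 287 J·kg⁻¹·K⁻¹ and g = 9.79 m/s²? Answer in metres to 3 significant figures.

H ≈ 8440 m

The scale height of an isothermal atmosphere is H = RT/g.
H = 287 × 288 / 9.79 = 82656/9.79 = 8442.9 m.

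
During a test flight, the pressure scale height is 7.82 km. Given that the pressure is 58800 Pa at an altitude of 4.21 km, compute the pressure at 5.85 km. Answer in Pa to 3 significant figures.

P ≈ 47700 Pa

Between two levels, P₂ = P₁ exp(−Δz/H) with Δz = z₂ − z₁.
Δz = 5850.0 − 4210.0 = 1640.0 m; Δz/H = 1640.0/7820.0 = 0.20972.
P₂ = 58800 × exp(−0.20972) = 58800 × 0.81081 = 47676 Pa.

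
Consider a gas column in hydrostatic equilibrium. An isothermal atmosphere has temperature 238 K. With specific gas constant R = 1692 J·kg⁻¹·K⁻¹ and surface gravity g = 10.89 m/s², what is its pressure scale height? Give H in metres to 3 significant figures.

H ≈ 37000 m

The scale height of an isothermal atmosphere is H = RT/g.
H = 1692 × 238 / 10.89 = 402700/10.89 = 36979 m.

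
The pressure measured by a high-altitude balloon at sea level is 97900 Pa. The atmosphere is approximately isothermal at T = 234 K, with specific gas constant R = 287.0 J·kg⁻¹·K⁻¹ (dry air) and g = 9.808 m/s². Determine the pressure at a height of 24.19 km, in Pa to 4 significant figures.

P ≈ 2861 Pa

Scale height: H = RT/g = 287.0 × 234 / 9.808 = 6847.3 m.
Barometric formula: P = P₀ exp(−z/H).
z/H = 24190/6847.3 = 3.5328; exp(−3.5328) = 0.029223.
P = 97900 × 0.029223 = 2860.9 Pa.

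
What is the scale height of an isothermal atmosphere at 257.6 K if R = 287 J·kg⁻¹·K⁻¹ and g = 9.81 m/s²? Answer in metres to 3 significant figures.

The scale height of an isothermal atmosphere is H = RT/g.
H = 287 × 257.6 / 9.81 = 73931/9.81 = 7536.3 m.

H ≈ 7540 m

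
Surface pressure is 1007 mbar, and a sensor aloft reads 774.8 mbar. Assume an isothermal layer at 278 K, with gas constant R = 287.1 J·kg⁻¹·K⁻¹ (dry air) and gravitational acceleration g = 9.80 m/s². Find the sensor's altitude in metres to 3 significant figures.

z ≈ 2130 m

Scale height: H = RT/g = 287.1 × 278 / 9.80 = 8144.3 m.
Invert the barometric formula: z = H ln(P₀/P).
P₀/P = 1007/774.8 = 1.2997; ln(1.2997) = 0.26213.
z = 8144.3 × 0.26213 = 2134.9 m.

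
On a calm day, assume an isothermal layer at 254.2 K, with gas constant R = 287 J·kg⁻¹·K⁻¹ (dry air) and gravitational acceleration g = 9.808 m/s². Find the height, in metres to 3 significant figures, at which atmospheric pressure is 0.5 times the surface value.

z ≈ 5160 m

Scale height: H = RT/g = 287 × 254.2 / 9.808 = 7438.4 m.
Set P/P₀ = exp(−z/H) = 0.5, so z = −H ln(0.5).
−ln(0.5) = 0.69315; z = 7438.4 × 0.69315 = 5155.9 m.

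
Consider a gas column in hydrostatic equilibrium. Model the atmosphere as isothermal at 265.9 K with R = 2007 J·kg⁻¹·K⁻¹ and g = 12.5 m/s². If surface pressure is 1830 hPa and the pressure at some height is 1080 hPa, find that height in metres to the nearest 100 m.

z ≈ 22500 m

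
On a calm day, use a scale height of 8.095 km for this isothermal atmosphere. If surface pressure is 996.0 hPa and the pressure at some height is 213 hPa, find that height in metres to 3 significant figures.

Invert the barometric formula: z = H ln(P₀/P).
P₀/P = 996.0/213 = 4.6761; ln(4.6761) = 1.5425.
z = 8095.0 × 1.5425 = 12487 m.

z ≈ 12500 m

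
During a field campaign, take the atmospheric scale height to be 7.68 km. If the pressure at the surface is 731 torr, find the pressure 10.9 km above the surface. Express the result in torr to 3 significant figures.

Barometric formula: P = P₀ exp(−z/H).
z/H = 10900/7680.0 = 1.4193; exp(−1.4193) = 0.24188.
P = 731 × 0.24188 = 176.81 torr.

P ≈ 177 torr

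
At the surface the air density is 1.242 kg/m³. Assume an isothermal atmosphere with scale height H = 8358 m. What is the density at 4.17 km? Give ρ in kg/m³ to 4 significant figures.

ρ ≈ 0.7541 kg/m³

In an isothermal atmosphere, density decays like pressure: ρ = ρ₀ exp(−z/H).
z/H = 4170.0/8358.0 = 0.49892; exp(−0.49892) = 0.60719.
ρ = 1.242 × 0.60719 = 0.75413 kg/m³.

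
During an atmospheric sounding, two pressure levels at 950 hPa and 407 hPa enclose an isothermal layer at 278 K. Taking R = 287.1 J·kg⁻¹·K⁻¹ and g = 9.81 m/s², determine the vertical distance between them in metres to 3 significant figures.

Hypsometric equation: Δz = (R T̄/g) ln(P₁/P₂).
R T̄/g = 287.1 × 278 / 9.81 = 8136.0 m.
ln(950/407) = ln(2.3342) = 0.84767.
Δz = 8136.0 × 0.84767 = 6896.6 m.

Δz ≈ 6900 m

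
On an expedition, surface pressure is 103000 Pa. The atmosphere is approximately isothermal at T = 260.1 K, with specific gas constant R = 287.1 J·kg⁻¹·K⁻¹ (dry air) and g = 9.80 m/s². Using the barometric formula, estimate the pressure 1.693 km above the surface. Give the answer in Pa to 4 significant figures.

Scale height: H = RT/g = 287.1 × 260.1 / 9.80 = 7619.9 m.
Barometric formula: P = P₀ exp(−z/H).
z/H = 1693.0/7619.9 = 0.22218; exp(−0.22218) = 0.80077.
P = 103000 × 0.80077 = 82479 Pa.

P ≈ 82480 Pa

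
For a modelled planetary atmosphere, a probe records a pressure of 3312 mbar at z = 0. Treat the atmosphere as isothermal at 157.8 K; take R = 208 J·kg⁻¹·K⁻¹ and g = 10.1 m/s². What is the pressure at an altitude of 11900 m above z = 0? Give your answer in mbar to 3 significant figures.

P ≈ 85.1 mbar

Scale height: H = RT/g = 208 × 157.8 / 10.1 = 3249.7 m.
Barometric formula: P = P₀ exp(−z/H).
z/H = 11900/3249.7 = 3.6619; exp(−3.6619) = 0.025684.
P = 3312 × 0.025684 = 85.065 mbar.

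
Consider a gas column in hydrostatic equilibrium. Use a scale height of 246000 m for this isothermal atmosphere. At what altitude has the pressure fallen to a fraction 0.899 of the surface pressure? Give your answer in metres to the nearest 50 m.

z ≈ 26200 m

Set P/P₀ = exp(−z/H) = 0.899, so z = −H ln(0.899).
−ln(0.899) = 0.10647; z = 246000 × 0.10647 = 26192 m.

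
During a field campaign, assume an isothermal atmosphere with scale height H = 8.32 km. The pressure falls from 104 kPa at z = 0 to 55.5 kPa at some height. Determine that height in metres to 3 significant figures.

Invert the barometric formula: z = H ln(P₀/P).
P₀/P = 104/55.5 = 1.8739; ln(1.8739) = 0.62802.
z = 8320.0 × 0.62802 = 5225.1 m.

z ≈ 5230 m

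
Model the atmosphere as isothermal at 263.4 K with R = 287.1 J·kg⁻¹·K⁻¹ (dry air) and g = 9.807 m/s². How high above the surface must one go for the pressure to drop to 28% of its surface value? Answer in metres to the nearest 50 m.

z ≈ 9800 m

Scale height: H = RT/g = 287.1 × 263.4 / 9.807 = 7711.0 m.
Set P/P₀ = exp(−z/H) = 0.28, so z = −H ln(0.28).
−ln(0.28) = 1.2730; z = 7711.0 × 1.2730 = 9816.1 m.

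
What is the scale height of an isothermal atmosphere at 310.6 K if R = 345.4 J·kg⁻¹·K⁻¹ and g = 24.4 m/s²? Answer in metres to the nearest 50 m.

H ≈ 4400 m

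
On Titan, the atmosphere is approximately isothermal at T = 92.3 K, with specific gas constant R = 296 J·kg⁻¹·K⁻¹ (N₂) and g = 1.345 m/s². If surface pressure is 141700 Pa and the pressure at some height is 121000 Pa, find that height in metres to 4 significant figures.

z ≈ 3208 m

Scale height: H = RT/g = 296 × 92.3 / 1.345 = 20313 m.
Invert the barometric formula: z = H ln(P₀/P).
P₀/P = 141700/121000 = 1.1711; ln(1.1711) = 0.15794.
z = 20313 × 0.15794 = 3208.2 m.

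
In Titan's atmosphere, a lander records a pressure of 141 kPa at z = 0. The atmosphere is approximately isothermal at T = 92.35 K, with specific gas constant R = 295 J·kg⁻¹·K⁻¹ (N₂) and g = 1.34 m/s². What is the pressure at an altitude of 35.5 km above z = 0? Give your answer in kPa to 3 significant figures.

P ≈ 24.6 kPa

Scale height: H = RT/g = 295 × 92.35 / 1.34 = 20331 m.
Barometric formula: P = P₀ exp(−z/H).
z/H = 35500/20331 = 1.7461; exp(−1.7461) = 0.17445.
P = 141 × 0.17445 = 24.597 kPa.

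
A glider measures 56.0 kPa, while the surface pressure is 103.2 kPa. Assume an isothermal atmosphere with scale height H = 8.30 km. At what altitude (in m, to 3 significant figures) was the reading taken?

z ≈ 5070 m

Invert the barometric formula: z = H ln(P₀/P).
P₀/P = 103.2/56.0 = 1.8429; ln(1.8429) = 0.61134.
z = 8300.0 × 0.61134 = 5074.1 m.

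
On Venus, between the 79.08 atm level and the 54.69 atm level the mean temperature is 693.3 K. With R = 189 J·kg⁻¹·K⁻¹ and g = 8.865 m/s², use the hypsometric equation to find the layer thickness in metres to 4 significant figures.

Δz ≈ 5451 m

Hypsometric equation: Δz = (R T̄/g) ln(P₁/P₂).
R T̄/g = 189 × 693.3 / 8.865 = 14781 m.
ln(79.08/54.69) = ln(1.4460) = 0.36880.
Δz = 14781 × 0.36880 = 5451.2 m.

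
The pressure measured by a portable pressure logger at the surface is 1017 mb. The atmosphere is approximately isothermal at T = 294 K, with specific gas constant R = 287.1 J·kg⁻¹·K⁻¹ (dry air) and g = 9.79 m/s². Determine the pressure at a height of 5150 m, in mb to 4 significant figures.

P ≈ 559.6 mb

Scale height: H = RT/g = 287.1 × 294 / 9.79 = 8621.8 m.
Barometric formula: P = P₀ exp(−z/H).
z/H = 5150.0/8621.8 = 0.59732; exp(−0.59732) = 0.55028.
P = 1017 × 0.55028 = 559.63 mb.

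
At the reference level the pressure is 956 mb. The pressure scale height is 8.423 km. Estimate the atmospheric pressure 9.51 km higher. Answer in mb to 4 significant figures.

Barometric formula: P = P₀ exp(−z/H).
z/H = 9510.0/8423.0 = 1.1291; exp(−1.1291) = 0.32332.
P = 956 × 0.32332 = 309.09 mb.

P ≈ 309.1 mb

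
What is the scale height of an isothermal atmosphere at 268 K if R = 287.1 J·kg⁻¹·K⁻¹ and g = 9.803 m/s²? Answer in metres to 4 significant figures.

H ≈ 7849 m

The scale height of an isothermal atmosphere is H = RT/g.
H = 287.1 × 268 / 9.803 = 76943/9.803 = 7848.9 m.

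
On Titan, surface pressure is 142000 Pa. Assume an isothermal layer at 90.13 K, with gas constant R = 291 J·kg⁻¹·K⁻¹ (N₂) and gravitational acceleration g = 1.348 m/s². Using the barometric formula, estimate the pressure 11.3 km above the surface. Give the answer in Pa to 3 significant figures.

Scale height: H = RT/g = 291 × 90.13 / 1.348 = 19457 m.
Barometric formula: P = P₀ exp(−z/H).
z/H = 11300/19457 = 0.58077; exp(−0.58077) = 0.55947.
P = 142000 × 0.55947 = 79445 Pa.

P ≈ 79400 Pa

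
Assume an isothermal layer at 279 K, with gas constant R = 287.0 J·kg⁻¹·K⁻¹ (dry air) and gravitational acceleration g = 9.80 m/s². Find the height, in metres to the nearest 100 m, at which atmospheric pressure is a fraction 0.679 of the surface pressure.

z ≈ 3200 m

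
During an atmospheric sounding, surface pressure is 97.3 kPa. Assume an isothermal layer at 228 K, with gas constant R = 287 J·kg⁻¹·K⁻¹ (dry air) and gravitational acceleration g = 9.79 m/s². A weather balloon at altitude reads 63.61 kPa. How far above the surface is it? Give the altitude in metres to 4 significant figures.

Scale height: H = RT/g = 287 × 228 / 9.79 = 6684.0 m.
Invert the barometric formula: z = H ln(P₀/P).
P₀/P = 97.3/63.61 = 1.5296; ln(1.5296) = 0.42501.
z = 6684.0 × 0.42501 = 2840.8 m.

z ≈ 2841 m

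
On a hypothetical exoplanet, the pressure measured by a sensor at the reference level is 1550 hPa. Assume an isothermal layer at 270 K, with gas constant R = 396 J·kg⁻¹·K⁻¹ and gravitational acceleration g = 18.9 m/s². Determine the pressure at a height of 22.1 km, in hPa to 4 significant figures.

Scale height: H = RT/g = 396 × 270 / 18.9 = 5657.1 m.
Barometric formula: P = P₀ exp(−z/H).
z/H = 22100/5657.1 = 3.9066; exp(−3.9066) = 0.020109.
P = 1550 × 0.020109 = 31.169 hPa.

P ≈ 31.17 hPa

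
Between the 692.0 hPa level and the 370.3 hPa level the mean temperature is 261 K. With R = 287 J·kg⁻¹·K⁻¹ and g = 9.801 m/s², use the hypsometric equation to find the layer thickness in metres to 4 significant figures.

Δz ≈ 4779 m

Hypsometric equation: Δz = (R T̄/g) ln(P₁/P₂).
R T̄/g = 287 × 261 / 9.801 = 7642.8 m.
ln(692.0/370.3) = ln(1.8688) = 0.62530.
Δz = 7642.8 × 0.62530 = 4779.0 m.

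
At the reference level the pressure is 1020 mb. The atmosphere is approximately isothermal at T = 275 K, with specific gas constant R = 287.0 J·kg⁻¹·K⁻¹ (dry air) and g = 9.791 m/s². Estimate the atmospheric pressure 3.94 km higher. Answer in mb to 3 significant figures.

P ≈ 626 mb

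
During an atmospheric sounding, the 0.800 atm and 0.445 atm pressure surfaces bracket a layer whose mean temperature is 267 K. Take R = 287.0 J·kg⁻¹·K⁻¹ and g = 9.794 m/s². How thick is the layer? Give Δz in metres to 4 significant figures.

Hypsometric equation: Δz = (R T̄/g) ln(P₁/P₂).
R T̄/g = 287.0 × 267 / 9.794 = 7824.1 m.
ln(0.800/0.445) = ln(1.7978) = 0.58656.
Δz = 7824.1 × 0.58656 = 4589.3 m.

Δz ≈ 4589 m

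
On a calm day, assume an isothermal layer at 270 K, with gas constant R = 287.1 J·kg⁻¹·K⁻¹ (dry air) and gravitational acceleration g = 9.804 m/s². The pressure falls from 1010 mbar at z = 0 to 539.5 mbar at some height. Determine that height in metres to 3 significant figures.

z ≈ 4960 m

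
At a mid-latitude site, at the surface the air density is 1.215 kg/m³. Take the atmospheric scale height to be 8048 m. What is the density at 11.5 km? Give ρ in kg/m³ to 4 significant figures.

In an isothermal atmosphere, density decays like pressure: ρ = ρ₀ exp(−z/H).
z/H = 11500/8048.0 = 1.4289; exp(−1.4289) = 0.23957.
ρ = 1.215 × 0.23957 = 0.29108 kg/m³.

ρ ≈ 0.2911 kg/m³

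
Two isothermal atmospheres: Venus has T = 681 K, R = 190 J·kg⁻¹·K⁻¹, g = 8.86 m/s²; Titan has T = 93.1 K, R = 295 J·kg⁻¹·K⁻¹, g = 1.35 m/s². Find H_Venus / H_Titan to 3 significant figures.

H_Venus/H_Titan ≈ 0.718

H = RT/g for each body.
H_Venus = 190 × 681 / 8.86 = 14604 m.
H_Titan = 295 × 93.1 / 1.35 = 20344 m.
H_Venus/H_Titan = 14604/20344 = 0.71785.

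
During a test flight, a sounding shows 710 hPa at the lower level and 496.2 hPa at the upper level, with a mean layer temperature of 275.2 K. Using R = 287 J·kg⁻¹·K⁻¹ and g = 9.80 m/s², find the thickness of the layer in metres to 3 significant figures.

Δz ≈ 2890 m

Hypsometric equation: Δz = (R T̄/g) ln(P₁/P₂).
R T̄/g = 287 × 275.2 / 9.80 = 8059.4 m.
ln(710/496.2) = ln(1.4309) = 0.35830.
Δz = 8059.4 × 0.35830 = 2887.7 m.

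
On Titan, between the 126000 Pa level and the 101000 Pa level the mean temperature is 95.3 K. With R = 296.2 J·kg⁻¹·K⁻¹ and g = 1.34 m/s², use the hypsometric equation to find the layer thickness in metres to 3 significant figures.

Δz ≈ 4660 m

Hypsometric equation: Δz = (R T̄/g) ln(P₁/P₂).
R T̄/g = 296.2 × 95.3 / 1.34 = 21066 m.
ln(126000/101000) = ln(1.2475) = 0.22114.
Δz = 21066 × 0.22114 = 4658.5 m.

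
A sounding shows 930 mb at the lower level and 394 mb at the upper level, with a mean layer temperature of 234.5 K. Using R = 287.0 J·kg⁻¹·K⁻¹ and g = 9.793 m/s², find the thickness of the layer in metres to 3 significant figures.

Hypsometric equation: Δz = (R T̄/g) ln(P₁/P₂).
R T̄/g = 287.0 × 234.5 / 9.793 = 6872.4 m.
ln(930/394) = ln(2.3604) = 0.85883.
Δz = 6872.4 × 0.85883 = 5902.2 m.

Δz ≈ 5900 m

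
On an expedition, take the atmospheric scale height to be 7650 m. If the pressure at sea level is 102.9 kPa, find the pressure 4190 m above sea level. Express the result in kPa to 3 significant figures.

P ≈ 59.5 kPa

Barometric formula: P = P₀ exp(−z/H).
z/H = 4190.0/7650.0 = 0.54771; exp(−0.54771) = 0.57827.
P = 102.9 × 0.57827 = 59.504 kPa.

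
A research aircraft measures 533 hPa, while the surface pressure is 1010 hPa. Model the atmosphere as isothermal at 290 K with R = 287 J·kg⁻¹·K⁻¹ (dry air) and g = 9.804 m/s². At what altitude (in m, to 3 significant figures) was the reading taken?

z ≈ 5430 m

Scale height: H = RT/g = 287 × 290 / 9.804 = 8489.4 m.
Invert the barometric formula: z = H ln(P₀/P).
P₀/P = 1010/533 = 1.8949; ln(1.8949) = 0.63917.
z = 8489.4 × 0.63917 = 5426.2 m.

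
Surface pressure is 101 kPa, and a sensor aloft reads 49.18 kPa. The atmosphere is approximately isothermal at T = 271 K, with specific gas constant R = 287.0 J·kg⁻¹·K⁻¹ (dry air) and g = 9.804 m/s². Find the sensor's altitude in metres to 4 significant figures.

Scale height: H = RT/g = 287.0 × 271 / 9.804 = 7933.2 m.
Invert the barometric formula: z = H ln(P₀/P).
P₀/P = 101/49.18 = 2.0537; ln(2.0537) = 0.71964.
z = 7933.2 × 0.71964 = 5709.0 m.

z ≈ 5709 m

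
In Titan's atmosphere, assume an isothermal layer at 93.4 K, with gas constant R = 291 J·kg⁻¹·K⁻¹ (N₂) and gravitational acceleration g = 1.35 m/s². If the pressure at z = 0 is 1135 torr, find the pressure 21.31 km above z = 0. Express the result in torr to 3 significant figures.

P ≈ 394 torr

Scale height: H = RT/g = 291 × 93.4 / 1.35 = 20133 m.
Barometric formula: P = P₀ exp(−z/H).
z/H = 21310/20133 = 1.0585; exp(−1.0585) = 0.34698.
P = 1135 × 0.34698 = 393.82 torr.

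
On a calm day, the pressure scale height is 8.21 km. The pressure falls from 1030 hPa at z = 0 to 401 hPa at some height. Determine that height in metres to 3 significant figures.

Invert the barometric formula: z = H ln(P₀/P).
P₀/P = 1030/401 = 2.5686; ln(2.5686) = 0.94336.
z = 8210.0 × 0.94336 = 7745.0 m.

z ≈ 7740 m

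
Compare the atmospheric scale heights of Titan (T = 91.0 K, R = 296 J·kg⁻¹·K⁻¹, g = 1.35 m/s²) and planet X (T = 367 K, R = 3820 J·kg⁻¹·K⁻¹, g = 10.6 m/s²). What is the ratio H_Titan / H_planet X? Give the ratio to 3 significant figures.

H = RT/g for each body.
H_Titan = 296 × 91.0 / 1.35 = 19953 m.
H_planet X = 3820 × 367 / 10.6 = 132260 m.
H_Titan/H_planet X = 19953/132260 = 0.15086.

H_Titan/H_planet X ≈ 0.151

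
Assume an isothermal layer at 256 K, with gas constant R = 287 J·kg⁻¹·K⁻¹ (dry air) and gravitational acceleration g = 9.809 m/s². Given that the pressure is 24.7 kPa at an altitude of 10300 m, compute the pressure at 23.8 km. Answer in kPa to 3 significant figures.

P ≈ 4.07 kPa

Scale height: H = RT/g = 287 × 256 / 9.809 = 7490.3 m.
Between two levels, P₂ = P₁ exp(−Δz/H) with Δz = z₂ − z₁.
Δz = 23800 − 10300 = 13500 m; Δz/H = 13500/7490.3 = 1.8023.
P₂ = 24.7 × exp(−1.8023) = 24.7 × 0.16492 = 4.0735 kPa.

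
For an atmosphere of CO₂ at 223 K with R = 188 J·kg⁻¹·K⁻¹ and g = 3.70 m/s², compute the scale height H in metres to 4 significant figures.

The scale height of an isothermal atmosphere is H = RT/g.
H = 188 × 223 / 3.70 = 41924/3.70 = 11331 m.

H ≈ 11330 m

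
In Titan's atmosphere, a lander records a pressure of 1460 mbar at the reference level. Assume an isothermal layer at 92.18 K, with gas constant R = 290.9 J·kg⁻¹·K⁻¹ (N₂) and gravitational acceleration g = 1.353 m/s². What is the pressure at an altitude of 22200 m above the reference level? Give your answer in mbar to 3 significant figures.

P ≈ 476 mbar

Scale height: H = RT/g = 290.9 × 92.18 / 1.353 = 19819 m.
Barometric formula: P = P₀ exp(−z/H).
z/H = 22200/19819 = 1.1201; exp(−1.1201) = 0.32625.
P = 1460 × 0.32625 = 476.32 mbar.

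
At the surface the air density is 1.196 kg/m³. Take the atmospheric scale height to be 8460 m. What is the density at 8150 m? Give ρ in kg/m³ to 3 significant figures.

In an isothermal atmosphere, density decays like pressure: ρ = ρ₀ exp(−z/H).
z/H = 8150.0/8460.0 = 0.96336; exp(−0.96336) = 0.38161.
ρ = 1.196 × 0.38161 = 0.45641 kg/m³.

ρ ≈ 0.456 kg/m³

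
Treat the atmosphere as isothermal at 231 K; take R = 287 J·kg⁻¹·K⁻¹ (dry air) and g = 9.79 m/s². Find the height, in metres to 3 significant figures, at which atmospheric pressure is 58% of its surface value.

z ≈ 3690 m

Scale height: H = RT/g = 287 × 231 / 9.79 = 6771.9 m.
Set P/P₀ = exp(−z/H) = 0.58, so z = −H ln(0.58).
−ln(0.58) = 0.54473; z = 6771.9 × 0.54473 = 3688.9 m.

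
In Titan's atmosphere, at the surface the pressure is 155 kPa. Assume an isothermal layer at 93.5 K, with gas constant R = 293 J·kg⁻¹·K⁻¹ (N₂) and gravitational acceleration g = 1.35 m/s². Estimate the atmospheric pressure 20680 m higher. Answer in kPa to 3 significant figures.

Scale height: H = RT/g = 293 × 93.5 / 1.35 = 20293 m.
Barometric formula: P = P₀ exp(−z/H).
z/H = 20680/20293 = 1.0191; exp(−1.0191) = 0.36092.
P = 155 × 0.36092 = 55.943 kPa.

P ≈ 55.9 kPa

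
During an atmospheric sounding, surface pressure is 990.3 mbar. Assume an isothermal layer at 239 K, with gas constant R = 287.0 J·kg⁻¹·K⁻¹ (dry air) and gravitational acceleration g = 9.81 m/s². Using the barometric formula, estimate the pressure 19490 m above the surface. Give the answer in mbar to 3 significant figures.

P ≈ 61.0 mbar

Scale height: H = RT/g = 287.0 × 239 / 9.81 = 6992.2 m.
Barometric formula: P = P₀ exp(−z/H).
z/H = 19490/6992.2 = 2.7874; exp(−2.7874) = 0.061581.
P = 990.3 × 0.061581 = 60.984 mbar.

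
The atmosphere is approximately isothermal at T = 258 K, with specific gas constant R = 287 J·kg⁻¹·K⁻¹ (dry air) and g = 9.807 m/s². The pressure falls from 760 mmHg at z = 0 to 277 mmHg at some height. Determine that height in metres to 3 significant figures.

z ≈ 7620 m

Scale height: H = RT/g = 287 × 258 / 9.807 = 7550.3 m.
Invert the barometric formula: z = H ln(P₀/P).
P₀/P = 760/277 = 2.7437; ln(2.7437) = 1.0093.
z = 7550.3 × 1.0093 = 7620.5 m.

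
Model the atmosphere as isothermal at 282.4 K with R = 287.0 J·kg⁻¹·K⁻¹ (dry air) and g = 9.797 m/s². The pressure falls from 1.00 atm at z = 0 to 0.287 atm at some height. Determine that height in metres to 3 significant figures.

Scale height: H = RT/g = 287.0 × 282.4 / 9.797 = 8272.8 m.
Invert the barometric formula: z = H ln(P₀/P).
P₀/P = 1.00/0.287 = 3.4843; ln(3.4843) = 1.2483.
z = 8272.8 × 1.2483 = 10327 m.

z ≈ 10300 m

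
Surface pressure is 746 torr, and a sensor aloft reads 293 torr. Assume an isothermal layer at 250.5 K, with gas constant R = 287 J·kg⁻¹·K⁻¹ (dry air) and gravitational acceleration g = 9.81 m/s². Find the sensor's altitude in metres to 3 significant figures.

Scale height: H = RT/g = 287 × 250.5 / 9.81 = 7328.6 m.
Invert the barometric formula: z = H ln(P₀/P).
P₀/P = 746/293 = 2.5461; ln(2.5461) = 0.93456.
z = 7328.6 × 0.93456 = 6849.0 m.

z ≈ 6850 m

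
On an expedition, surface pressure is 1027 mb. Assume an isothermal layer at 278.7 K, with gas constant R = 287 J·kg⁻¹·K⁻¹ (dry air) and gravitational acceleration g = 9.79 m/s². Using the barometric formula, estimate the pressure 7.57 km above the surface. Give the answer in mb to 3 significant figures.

P ≈ 407 mb

Scale height: H = RT/g = 287 × 278.7 / 9.79 = 8170.3 m.
Barometric formula: P = P₀ exp(−z/H).
z/H = 7570.0/8170.3 = 0.92653; exp(−0.92653) = 0.39593.
P = 1027 × 0.39593 = 406.62 mb.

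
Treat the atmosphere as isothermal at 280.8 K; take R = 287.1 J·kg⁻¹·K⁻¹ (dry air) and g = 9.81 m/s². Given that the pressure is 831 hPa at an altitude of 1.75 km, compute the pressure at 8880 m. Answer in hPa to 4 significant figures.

Scale height: H = RT/g = 287.1 × 280.8 / 9.81 = 8217.9 m.
Between two levels, P₂ = P₁ exp(−Δz/H) with Δz = z₂ − z₁.
Δz = 8880.0 − 1750.0 = 7130.0 m; Δz/H = 7130.0/8217.9 = 0.86762.
P₂ = 831 × exp(−0.86762) = 831 × 0.41995 = 348.98 hPa.

P ≈ 349.0 hPa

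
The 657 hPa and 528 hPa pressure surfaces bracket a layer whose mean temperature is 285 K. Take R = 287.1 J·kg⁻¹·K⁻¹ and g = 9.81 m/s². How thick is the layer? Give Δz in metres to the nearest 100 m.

Hypsometric equation: Δz = (R T̄/g) ln(P₁/P₂).
R T̄/g = 287.1 × 285 / 9.81 = 8340.8 m.
ln(657/528) = ln(1.2443) = 0.21857.
Δz = 8340.8 × 0.21857 = 1823.0 m.

Δz ≈ 1800 m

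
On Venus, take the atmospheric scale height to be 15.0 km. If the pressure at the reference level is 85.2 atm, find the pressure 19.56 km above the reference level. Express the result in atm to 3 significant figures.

Barometric formula: P = P₀ exp(−z/H).
z/H = 19560/15000 = 1.3040; exp(−1.3040) = 0.27144.
P = 85.2 × 0.27144 = 23.127 atm.

P ≈ 23.1 atm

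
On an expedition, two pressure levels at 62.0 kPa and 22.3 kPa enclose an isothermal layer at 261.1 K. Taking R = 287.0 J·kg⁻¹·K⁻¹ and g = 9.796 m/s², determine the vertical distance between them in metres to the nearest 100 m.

Δz ≈ 7800 m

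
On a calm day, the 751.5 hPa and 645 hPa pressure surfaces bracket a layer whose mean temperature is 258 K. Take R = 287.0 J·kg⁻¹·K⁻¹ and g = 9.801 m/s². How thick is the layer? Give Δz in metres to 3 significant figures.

Hypsometric equation: Δz = (R T̄/g) ln(P₁/P₂).
R T̄/g = 287.0 × 258 / 9.801 = 7554.9 m.
ln(751.5/645) = ln(1.1651) = 0.15281.
Δz = 7554.9 × 0.15281 = 1154.5 m.

Δz ≈ 1150 m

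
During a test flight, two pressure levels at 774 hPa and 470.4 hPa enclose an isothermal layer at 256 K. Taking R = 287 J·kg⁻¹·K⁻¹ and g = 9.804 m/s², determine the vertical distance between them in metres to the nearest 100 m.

Δz ≈ 3700 m

Hypsometric equation: Δz = (R T̄/g) ln(P₁/P₂).
R T̄/g = 287 × 256 / 9.804 = 7494.1 m.
ln(774/470.4) = ln(1.6454) = 0.49798.
Δz = 7494.1 × 0.49798 = 3731.9 m.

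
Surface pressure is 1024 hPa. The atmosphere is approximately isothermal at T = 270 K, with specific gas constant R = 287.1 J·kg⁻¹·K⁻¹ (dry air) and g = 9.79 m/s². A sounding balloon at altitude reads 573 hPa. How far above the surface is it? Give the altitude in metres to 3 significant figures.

z ≈ 4600 m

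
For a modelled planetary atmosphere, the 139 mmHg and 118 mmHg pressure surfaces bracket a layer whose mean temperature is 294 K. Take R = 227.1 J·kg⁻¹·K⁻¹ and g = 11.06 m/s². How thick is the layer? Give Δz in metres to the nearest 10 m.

Δz ≈ 990 m

Hypsometric equation: Δz = (R T̄/g) ln(P₁/P₂).
R T̄/g = 227.1 × 294 / 11.06 = 6036.8 m.
ln(139/118) = ln(1.1780) = 0.16382.
Δz = 6036.8 × 0.16382 = 988.95 m.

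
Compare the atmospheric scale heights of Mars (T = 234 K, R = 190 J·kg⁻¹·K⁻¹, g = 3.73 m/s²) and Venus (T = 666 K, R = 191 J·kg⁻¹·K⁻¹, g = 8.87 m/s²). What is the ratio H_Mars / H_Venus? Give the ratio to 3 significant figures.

H = RT/g for each body.
H_Mars = 190 × 234 / 3.73 = 11920 m.
H_Venus = 191 × 666 / 8.87 = 14341 m.
H_Mars/H_Venus = 11920/14341 = 0.83118.

H_Mars/H_Venus ≈ 0.831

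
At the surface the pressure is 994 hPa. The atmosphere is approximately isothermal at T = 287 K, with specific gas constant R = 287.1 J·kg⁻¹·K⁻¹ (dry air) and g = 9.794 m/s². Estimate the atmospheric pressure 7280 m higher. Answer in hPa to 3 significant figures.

P ≈ 418 hPa

Scale height: H = RT/g = 287.1 × 287 / 9.794 = 8413.1 m.
Barometric formula: P = P₀ exp(−z/H).
z/H = 7280.0/8413.1 = 0.86532; exp(−0.86532) = 0.42092.
P = 994 × 0.42092 = 418.39 hPa.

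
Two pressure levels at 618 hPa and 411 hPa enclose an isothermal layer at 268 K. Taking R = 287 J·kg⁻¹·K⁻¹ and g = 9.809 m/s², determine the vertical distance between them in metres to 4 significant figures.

Δz ≈ 3198 m

Hypsometric equation: Δz = (R T̄/g) ln(P₁/P₂).
R T̄/g = 287 × 268 / 9.809 = 7841.4 m.
ln(618/411) = ln(1.5036) = 0.40786.
Δz = 7841.4 × 0.40786 = 3198.2 m.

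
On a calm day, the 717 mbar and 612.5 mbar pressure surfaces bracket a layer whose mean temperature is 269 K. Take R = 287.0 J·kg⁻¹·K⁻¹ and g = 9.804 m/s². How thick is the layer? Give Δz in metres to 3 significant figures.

Hypsometric equation: Δz = (R T̄/g) ln(P₁/P₂).
R T̄/g = 287.0 × 269 / 9.804 = 7874.6 m.
ln(717/612.5) = ln(1.1706) = 0.15752.
Δz = 7874.6 × 0.15752 = 1240.4 m.

Δz ≈ 1240 m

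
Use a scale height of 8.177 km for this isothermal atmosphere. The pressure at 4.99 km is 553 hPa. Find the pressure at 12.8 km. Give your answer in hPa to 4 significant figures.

P ≈ 212.8 hPa

Between two levels, P₂ = P₁ exp(−Δz/H) with Δz = z₂ − z₁.
Δz = 12800 − 4990.0 = 7810.0 m; Δz/H = 7810.0/8177.0 = 0.95512.
P₂ = 553 × exp(−0.95512) = 553 × 0.38477 = 212.78 hPa.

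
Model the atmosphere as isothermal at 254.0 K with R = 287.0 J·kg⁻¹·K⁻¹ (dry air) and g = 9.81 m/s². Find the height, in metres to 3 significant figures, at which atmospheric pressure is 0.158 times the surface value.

z ≈ 13700 m

Scale height: H = RT/g = 287.0 × 254.0 / 9.81 = 7431.0 m.
Set P/P₀ = exp(−z/H) = 0.158, so z = −H ln(0.158).
−ln(0.158) = 1.8452; z = 7431.0 × 1.8452 = 13712 m.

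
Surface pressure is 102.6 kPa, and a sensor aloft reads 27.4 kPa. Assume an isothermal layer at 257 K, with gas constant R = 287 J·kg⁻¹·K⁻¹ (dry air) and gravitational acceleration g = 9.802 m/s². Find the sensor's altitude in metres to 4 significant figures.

Scale height: H = RT/g = 287 × 257 / 9.802 = 7524.9 m.
Invert the barometric formula: z = H ln(P₀/P).
P₀/P = 102.6/27.4 = 3.7445; ln(3.7445) = 1.3203.
z = 7524.9 × 1.3203 = 9935.1 m.

z ≈ 9935 m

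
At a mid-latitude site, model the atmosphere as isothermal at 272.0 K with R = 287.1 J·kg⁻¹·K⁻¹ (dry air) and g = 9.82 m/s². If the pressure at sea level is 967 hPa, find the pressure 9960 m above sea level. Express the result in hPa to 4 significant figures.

Scale height: H = RT/g = 287.1 × 272.0 / 9.82 = 7952.3 m.
Barometric formula: P = P₀ exp(−z/H).
z/H = 9960.0/7952.3 = 1.2525; exp(−1.2525) = 0.28579.
P = 967 × 0.28579 = 276.36 hPa.

P ≈ 276.4 hPa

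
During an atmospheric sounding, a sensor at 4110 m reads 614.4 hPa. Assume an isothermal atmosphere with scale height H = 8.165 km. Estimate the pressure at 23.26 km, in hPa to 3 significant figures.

Between two levels, P₂ = P₁ exp(−Δz/H) with Δz = z₂ − z₁.
Δz = 23260 − 4110.0 = 19150 m; Δz/H = 19150/8165.0 = 2.3454.
P₂ = 614.4 × exp(−2.3454) = 614.4 × 0.095809 = 58.865 hPa.

P ≈ 58.9 hPa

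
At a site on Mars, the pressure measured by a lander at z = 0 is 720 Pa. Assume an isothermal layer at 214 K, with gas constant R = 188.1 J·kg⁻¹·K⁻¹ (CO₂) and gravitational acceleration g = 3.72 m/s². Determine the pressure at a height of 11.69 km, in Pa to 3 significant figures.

Scale height: H = RT/g = 188.1 × 214 / 3.72 = 10821 m.
Barometric formula: P = P₀ exp(−z/H).
z/H = 11690/10821 = 1.0803; exp(−1.0803) = 0.33949.
P = 720 × 0.33949 = 244.43 Pa.

P ≈ 244 Pa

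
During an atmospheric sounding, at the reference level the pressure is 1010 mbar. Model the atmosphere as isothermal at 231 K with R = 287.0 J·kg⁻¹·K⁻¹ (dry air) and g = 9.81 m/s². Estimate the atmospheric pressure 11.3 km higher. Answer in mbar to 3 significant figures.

Scale height: H = RT/g = 287.0 × 231 / 9.81 = 6758.1 m.
Barometric formula: P = P₀ exp(−z/H).
z/H = 11300/6758.1 = 1.6721; exp(−1.6721) = 0.18785.
P = 1010 × 0.18785 = 189.73 mbar.

P ≈ 190 mbar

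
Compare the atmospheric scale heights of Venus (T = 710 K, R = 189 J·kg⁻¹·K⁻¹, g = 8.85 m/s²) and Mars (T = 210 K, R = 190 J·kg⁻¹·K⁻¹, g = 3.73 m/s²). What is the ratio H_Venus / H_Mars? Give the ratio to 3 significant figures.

H_Venus/H_Mars ≈ 1.42

H = RT/g for each body.
H_Venus = 189 × 710 / 8.85 = 15163 m.
H_Mars = 190 × 210 / 3.73 = 10697 m.
H_Venus/H_Mars = 15163/10697 = 1.4175.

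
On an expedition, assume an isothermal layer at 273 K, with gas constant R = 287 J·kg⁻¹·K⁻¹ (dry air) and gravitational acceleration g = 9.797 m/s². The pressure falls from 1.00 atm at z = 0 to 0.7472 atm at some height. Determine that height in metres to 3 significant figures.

z ≈ 2330 m

Scale height: H = RT/g = 287 × 273 / 9.797 = 7997.4 m.
Invert the barometric formula: z = H ln(P₀/P).
P₀/P = 1.00/0.7472 = 1.3383; ln(1.3383) = 0.29140.
z = 7997.4 × 0.29140 = 2330.4 m.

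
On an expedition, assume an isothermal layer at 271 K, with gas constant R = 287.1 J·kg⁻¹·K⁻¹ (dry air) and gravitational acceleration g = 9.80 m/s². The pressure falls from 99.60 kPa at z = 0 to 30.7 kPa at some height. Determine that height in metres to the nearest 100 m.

Scale height: H = RT/g = 287.1 × 271 / 9.80 = 7939.2 m.
Invert the barometric formula: z = H ln(P₀/P).
P₀/P = 99.60/30.7 = 3.2443; ln(3.2443) = 1.1769.
z = 7939.2 × 1.1769 = 9343.6 m.

z ≈ 9300 m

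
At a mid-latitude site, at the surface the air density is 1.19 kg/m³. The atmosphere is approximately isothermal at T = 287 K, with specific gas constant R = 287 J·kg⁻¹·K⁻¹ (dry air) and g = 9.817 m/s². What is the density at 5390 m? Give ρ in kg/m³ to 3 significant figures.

Scale height: H = RT/g = 287 × 287 / 9.817 = 8390.4 m.
In an isothermal atmosphere, density decays like pressure: ρ = ρ₀ exp(−z/H).
z/H = 5390.0/8390.4 = 0.64240; exp(−0.64240) = 0.52603.
ρ = 1.19 × 0.52603 = 0.62598 kg/m³.

ρ ≈ 0.626 kg/m³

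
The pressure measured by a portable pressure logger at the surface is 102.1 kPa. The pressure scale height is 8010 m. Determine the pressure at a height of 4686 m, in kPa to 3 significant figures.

P ≈ 56.9 kPa

Barometric formula: P = P₀ exp(−z/H).
z/H = 4686.0/8010.0 = 0.58502; exp(−0.58502) = 0.55709.
P = 102.1 × 0.55709 = 56.879 kPa.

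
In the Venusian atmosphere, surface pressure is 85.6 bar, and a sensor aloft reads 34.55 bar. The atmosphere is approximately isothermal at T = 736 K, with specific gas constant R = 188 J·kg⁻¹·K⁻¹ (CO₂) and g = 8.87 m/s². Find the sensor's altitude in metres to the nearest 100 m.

z ≈ 14200 m

Scale height: H = RT/g = 188 × 736 / 8.87 = 15600 m.
Invert the barometric formula: z = H ln(P₀/P).
P₀/P = 85.6/34.55 = 2.4776; ln(2.4776) = 0.90729.
z = 15600 × 0.90729 = 14154 m.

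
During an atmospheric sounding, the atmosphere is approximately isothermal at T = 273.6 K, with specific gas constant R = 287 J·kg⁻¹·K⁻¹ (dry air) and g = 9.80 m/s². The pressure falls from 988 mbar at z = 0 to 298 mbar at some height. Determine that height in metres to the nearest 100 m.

z ≈ 9600 m

Scale height: H = RT/g = 287 × 273.6 / 9.80 = 8012.6 m.
Invert the barometric formula: z = H ln(P₀/P).
P₀/P = 988/298 = 3.3154; ln(3.3154) = 1.1986.
z = 8012.6 × 1.1986 = 9603.9 m.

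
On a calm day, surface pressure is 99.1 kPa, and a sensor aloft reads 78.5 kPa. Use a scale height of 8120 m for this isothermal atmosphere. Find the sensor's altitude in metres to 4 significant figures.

z ≈ 1892 m

Invert the barometric formula: z = H ln(P₀/P).
P₀/P = 99.1/78.5 = 1.2624; ln(1.2624) = 0.23301.
z = 8120.0 × 0.23301 = 1892.0 m.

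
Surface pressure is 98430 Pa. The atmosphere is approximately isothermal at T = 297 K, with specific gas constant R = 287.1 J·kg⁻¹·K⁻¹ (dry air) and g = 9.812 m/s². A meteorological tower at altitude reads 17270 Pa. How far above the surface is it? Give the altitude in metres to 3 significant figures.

Scale height: H = RT/g = 287.1 × 297 / 9.812 = 8690.2 m.
Invert the barometric formula: z = H ln(P₀/P).
P₀/P = 98430/17270 = 5.6995; ln(5.6995) = 1.7404.
z = 8690.2 × 1.7404 = 15124 m.

z ≈ 15100 m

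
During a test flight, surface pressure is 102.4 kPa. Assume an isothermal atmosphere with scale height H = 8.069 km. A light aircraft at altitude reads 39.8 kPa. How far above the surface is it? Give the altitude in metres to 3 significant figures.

z ≈ 7630 m

Invert the barometric formula: z = H ln(P₀/P).
P₀/P = 102.4/39.8 = 2.5729; ln(2.5729) = 0.94503.
z = 8069.0 × 0.94503 = 7625.4 m.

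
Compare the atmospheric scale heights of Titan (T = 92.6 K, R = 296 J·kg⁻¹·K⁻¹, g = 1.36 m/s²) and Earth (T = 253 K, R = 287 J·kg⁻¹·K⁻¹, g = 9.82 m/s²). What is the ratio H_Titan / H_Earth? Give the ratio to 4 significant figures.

H = RT/g for each body.
H_Titan = 296 × 92.6 / 1.36 = 20154 m.
H_Earth = 287 × 253 / 9.82 = 7394.2 m.
H_Titan/H_Earth = 20154/7394.2 = 2.7256.

H_Titan/H_Earth ≈ 2.726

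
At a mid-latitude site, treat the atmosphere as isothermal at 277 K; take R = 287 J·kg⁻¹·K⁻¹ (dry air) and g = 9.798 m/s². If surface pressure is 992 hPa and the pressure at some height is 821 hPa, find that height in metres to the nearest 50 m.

Scale height: H = RT/g = 287 × 277 / 9.798 = 8113.8 m.
Invert the barometric formula: z = H ln(P₀/P).
P₀/P = 992/821 = 1.2083; ln(1.2083) = 0.18921.
z = 8113.8 × 0.18921 = 1535.2 m.

z ≈ 1550 m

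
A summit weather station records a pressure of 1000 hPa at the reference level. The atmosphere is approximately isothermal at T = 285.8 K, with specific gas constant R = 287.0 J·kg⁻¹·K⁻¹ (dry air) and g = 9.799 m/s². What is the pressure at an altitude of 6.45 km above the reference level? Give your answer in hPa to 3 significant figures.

Scale height: H = RT/g = 287.0 × 285.8 / 9.799 = 8370.7 m.
Barometric formula: P = P₀ exp(−z/H).
z/H = 6450.0/8370.7 = 0.77054; exp(−0.77054) = 0.46276.
P = 1000 × 0.46276 = 462.76 hPa.

P ≈ 463 hPa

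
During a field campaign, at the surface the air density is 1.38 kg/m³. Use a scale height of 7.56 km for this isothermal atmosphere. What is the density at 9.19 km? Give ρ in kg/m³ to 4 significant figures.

ρ ≈ 0.4092 kg/m³

In an isothermal atmosphere, density decays like pressure: ρ = ρ₀ exp(−z/H).
z/H = 9190.0/7560.0 = 1.2156; exp(−1.2156) = 0.29653.
ρ = 1.38 × 0.29653 = 0.40921 kg/m³.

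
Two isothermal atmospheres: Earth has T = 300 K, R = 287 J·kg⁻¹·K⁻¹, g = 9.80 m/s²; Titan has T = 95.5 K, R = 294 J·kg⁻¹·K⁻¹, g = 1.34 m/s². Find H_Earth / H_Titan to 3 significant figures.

H = RT/g for each body.
H_Earth = 287 × 300 / 9.80 = 8785.7 m.
H_Titan = 294 × 95.5 / 1.34 = 20953 m.
H_Earth/H_Titan = 8785.7/20953 = 0.41931.

H_Earth/H_Titan ≈ 0.419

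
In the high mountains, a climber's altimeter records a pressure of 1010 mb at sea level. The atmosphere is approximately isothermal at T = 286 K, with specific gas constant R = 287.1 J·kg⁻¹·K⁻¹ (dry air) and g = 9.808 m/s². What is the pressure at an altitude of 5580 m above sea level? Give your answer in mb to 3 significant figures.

P ≈ 519 mb

Scale height: H = RT/g = 287.1 × 286 / 9.808 = 8371.8 m.
Barometric formula: P = P₀ exp(−z/H).
z/H = 5580.0/8371.8 = 0.66652; exp(−0.66652) = 0.51349.
P = 1010 × 0.51349 = 518.62 mb.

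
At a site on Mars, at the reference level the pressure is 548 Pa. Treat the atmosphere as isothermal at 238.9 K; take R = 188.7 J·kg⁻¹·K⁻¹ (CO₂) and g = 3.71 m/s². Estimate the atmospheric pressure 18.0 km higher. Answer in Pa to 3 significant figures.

Scale height: H = RT/g = 188.7 × 238.9 / 3.71 = 12151 m.
Barometric formula: P = P₀ exp(−z/H).
z/H = 18000/12151 = 1.4814; exp(−1.4814) = 0.22732.
P = 548 × 0.22732 = 124.57 Pa.

P ≈ 125 Pa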